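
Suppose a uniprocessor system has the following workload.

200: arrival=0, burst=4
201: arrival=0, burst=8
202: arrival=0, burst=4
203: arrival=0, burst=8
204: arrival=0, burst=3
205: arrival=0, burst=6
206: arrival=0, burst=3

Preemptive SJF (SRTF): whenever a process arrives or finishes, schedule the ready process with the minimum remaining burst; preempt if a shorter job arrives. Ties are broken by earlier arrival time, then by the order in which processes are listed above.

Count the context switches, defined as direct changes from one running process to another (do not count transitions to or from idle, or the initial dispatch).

Schedule: | 204 0-3 | 206 3-6 | 200 6-10 | 202 10-14 | 205 14-20 | 201 20-28 | 203 28-36 |
Completion: 200=10  201=28  202=14  203=36  204=3  205=20  206=6
Turnaround (C−A): 200=10  201=28  202=14  203=36  204=3  205=20  206=6

6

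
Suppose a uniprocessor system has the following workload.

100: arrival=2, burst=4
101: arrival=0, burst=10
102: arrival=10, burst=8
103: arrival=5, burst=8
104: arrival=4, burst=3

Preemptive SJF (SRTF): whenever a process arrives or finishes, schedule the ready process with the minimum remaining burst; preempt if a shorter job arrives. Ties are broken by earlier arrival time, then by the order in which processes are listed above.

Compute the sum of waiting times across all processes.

Timeline: | 101 0-2 | 100 2-6 | 104 6-9 | 101 9-17 | 103 17-25 | 102 25-33 |
Completion: 100=6  101=17  102=33  103=25  104=9
Waiting = turnaround − burst: 100=0, 101=7, 102=15, 103=12, 104=2
Total waiting = 0 + 7 + 15 + 12 + 2 = 36

36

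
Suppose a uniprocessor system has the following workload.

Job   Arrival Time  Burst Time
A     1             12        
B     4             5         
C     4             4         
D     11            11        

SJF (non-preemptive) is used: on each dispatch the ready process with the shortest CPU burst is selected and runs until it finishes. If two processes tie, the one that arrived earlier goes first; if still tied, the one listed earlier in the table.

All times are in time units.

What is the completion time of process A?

13

Gantt: | idle 0-1 | A 1-13 | C 13-17 | B 17-22 | D 22-33 |
Completion: A=13  B=22  C=17  D=33
Turnaround (C−A): A=12  B=18  C=13  D=22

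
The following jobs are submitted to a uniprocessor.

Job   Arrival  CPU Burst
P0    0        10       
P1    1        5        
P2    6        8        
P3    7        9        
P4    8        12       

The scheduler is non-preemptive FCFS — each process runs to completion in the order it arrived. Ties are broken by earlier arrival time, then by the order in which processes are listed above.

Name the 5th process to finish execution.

Timeline: | P0 0-10 | P1 10-15 | P2 15-23 | P3 23-32 | P4 32-44 |
Completion: P0=10  P1=15  P2=23  P3=32  P4=44
Turnaround (C−A): P0=10  P1=14  P2=17  P3=25  P4=36
Finish order: P0 → P1 → P2 → P3 → P4

P4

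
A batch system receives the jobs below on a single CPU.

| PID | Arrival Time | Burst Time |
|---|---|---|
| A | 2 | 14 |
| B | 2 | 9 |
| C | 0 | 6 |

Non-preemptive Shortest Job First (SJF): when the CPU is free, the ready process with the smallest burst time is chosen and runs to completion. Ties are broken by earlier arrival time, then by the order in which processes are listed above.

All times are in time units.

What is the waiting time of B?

Schedule: | C 0-6 | B 6-15 | A 15-29 |
Completion: A=29  B=15  C=6
Turnaround (C−A): A=27  B=13  C=6
Waiting(B) = turnaround − burst = 13 − 9 = 4

4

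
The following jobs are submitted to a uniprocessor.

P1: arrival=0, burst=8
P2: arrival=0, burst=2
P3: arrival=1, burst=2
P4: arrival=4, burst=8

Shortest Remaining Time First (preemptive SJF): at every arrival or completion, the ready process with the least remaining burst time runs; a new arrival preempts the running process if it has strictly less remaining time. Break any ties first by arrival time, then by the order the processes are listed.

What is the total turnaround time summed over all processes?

Timeline: | P2 0-2 | P3 2-4 | P1 4-12 | P4 12-20 |
Completion: P1=12  P2=2  P3=4  P4=20
Turnaround (C−A): P1=12  P2=2  P3=3  P4=16
Turnaround = completion − arrival: P1=12, P2=2, P3=3, P4=16
Total turnaround = 12 + 2 + 3 + 16 = 33

33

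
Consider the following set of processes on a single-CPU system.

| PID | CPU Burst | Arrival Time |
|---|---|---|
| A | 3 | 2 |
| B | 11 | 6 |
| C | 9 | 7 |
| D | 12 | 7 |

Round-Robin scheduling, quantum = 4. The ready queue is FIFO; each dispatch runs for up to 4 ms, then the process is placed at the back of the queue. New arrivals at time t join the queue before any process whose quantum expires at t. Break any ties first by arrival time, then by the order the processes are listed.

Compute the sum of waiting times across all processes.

Schedule: | idle 0-2 | A 2-5 | idle 5-6 | B 6-10 | C 10-14 | D 14-18 | B 18-22 | C 22-26 | D 26-30 | B 30-33 | C 33-34 | D 34-38 |
Completion: A=5  B=33  C=34  D=38
Turnaround (C−A): A=3  B=27  C=27  D=31
Waiting = turnaround − burst: A=0, B=16, C=18, D=19
Total waiting = 0 + 16 + 18 + 19 = 53

53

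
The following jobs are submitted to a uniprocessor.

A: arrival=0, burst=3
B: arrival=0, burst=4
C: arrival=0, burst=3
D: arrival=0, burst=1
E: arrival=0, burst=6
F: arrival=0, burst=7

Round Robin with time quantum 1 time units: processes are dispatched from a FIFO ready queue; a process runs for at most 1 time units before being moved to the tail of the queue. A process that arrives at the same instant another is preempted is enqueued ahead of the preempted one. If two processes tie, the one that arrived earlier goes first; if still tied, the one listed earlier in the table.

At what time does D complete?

4

Timeline: | A 0-1 | B 1-2 | C 2-3 | D 3-4 | E 4-5 | F 5-6 | A 6-7 | B 7-8 | C 8-9 | E 9-10 | F 10-11 | A 11-12 | B 12-13 | C 13-14 | E 14-15 | F 15-16 | B 16-17 | E 17-18 | F 18-19 | E 19-20 | F 20-21 | E 21-22 | F 22-24 |
Completion: A=12  B=17  C=14  D=4  E=22  F=24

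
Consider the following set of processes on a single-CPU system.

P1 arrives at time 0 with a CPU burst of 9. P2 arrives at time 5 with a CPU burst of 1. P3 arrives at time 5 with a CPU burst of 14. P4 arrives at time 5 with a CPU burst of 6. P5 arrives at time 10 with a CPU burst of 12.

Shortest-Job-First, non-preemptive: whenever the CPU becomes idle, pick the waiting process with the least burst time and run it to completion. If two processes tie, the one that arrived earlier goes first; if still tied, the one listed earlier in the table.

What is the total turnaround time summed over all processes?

Timeline: | P1 0-9 | P2 9-10 | P4 10-16 | P5 16-28 | P3 28-42 |
Completion: P1=9  P2=10  P3=42  P4=16  P5=28
Turnaround = completion − arrival: P1=9, P2=5, P3=37, P4=11, P5=18
Total turnaround = 9 + 5 + 37 + 11 + 18 = 80

80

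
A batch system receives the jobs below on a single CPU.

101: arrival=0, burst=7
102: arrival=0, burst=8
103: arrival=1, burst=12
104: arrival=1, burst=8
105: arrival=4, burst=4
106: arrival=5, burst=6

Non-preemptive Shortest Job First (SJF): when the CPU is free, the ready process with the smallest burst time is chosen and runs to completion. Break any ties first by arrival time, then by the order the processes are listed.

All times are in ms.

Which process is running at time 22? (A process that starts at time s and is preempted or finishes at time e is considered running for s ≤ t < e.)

Gantt: | 101 0-7 | 105 7-11 | 106 11-17 | 102 17-25 | 104 25-33 | 103 33-45 |
Completion: 101=7  102=25  103=45  104=33  105=11  106=17
Turnaround (C−A): 101=7  102=25  103=44  104=32  105=7  106=12

102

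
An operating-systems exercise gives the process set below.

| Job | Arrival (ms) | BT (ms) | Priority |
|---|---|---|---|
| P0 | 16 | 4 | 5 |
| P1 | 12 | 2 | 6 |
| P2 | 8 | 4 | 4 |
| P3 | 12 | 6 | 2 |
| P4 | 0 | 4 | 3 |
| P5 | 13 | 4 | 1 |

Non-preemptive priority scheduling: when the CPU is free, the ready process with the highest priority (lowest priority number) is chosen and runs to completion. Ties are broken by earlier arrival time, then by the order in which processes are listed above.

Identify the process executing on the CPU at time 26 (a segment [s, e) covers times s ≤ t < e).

P1

Timeline: | P4 0-4 | idle 4-8 | P2 8-12 | P3 12-18 | P5 18-22 | P0 22-26 | P1 26-28 |
Completion: P0=26  P1=28  P2=12  P3=18  P4=4  P5=22
Turnaround (C−A): P0=10  P1=16  P2=4  P3=6  P4=4  P5=9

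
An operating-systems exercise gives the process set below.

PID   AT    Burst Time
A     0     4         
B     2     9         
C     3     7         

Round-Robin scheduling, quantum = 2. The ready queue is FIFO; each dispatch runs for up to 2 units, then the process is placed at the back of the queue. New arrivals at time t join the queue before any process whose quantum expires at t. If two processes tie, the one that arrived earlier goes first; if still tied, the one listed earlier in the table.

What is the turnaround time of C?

Timeline: | A 0-2 | B 2-4 | A 4-6 | C 6-8 | B 8-10 | C 10-12 | B 12-14 | C 14-16 | B 16-18 | C 18-19 | B 19-20 |
Completion: A=6  B=20  C=19
Turnaround(C) = completion − arrival = 19 − 3 = 16

16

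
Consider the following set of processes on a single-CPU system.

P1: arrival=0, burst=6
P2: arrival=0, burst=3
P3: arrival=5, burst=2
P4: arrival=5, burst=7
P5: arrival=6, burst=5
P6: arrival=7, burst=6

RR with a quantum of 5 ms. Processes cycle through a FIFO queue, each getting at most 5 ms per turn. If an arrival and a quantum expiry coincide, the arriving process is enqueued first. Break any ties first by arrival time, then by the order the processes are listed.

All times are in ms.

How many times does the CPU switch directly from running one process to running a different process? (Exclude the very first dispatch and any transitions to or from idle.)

8

Timeline: | P1 0-5 | P2 5-8 | P3 8-10 | P4 10-15 | P1 15-16 | P5 16-21 | P6 21-26 | P4 26-28 | P6 28-29 |
Completion: P1=16  P2=8  P3=10  P4=28  P5=21  P6=29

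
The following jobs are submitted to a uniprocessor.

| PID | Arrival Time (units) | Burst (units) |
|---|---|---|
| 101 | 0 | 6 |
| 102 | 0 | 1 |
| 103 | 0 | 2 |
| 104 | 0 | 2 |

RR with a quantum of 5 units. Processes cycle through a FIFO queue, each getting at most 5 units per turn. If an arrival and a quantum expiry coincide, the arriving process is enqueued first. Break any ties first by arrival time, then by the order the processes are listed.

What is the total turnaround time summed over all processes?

Schedule: | 101 0-5 | 102 5-6 | 103 6-8 | 104 8-10 | 101 10-11 |
Completion: 101=11  102=6  103=8  104=10
Turnaround = completion − arrival: 101=11, 102=6, 103=8, 104=10
Total turnaround = 11 + 6 + 8 + 10 = 35

35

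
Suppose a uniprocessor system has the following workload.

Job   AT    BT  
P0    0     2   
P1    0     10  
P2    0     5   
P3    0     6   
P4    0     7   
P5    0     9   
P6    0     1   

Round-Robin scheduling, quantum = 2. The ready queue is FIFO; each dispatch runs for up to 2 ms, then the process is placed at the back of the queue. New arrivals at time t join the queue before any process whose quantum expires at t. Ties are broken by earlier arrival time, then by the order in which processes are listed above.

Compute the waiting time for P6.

12

Gantt: | P0 0-2 | P1 2-4 | P2 4-6 | P3 6-8 | P4 8-10 | P5 10-12 | P6 12-13 | P1 13-15 | P2 15-17 | P3 17-19 | P4 19-21 | P5 21-23 | P1 23-25 | P2 25-26 | P3 26-28 | P4 28-30 | P5 30-32 | P1 32-34 | P4 34-35 | P5 35-37 | P1 37-39 | P5 39-40 |
Completion: P0=2  P1=39  P2=26  P3=28  P4=35  P5=40  P6=13
Turnaround (C−A): P0=2  P1=39  P2=26  P3=28  P4=35  P5=40  P6=13
Waiting(P6) = turnaround − burst = 13 − 1 = 12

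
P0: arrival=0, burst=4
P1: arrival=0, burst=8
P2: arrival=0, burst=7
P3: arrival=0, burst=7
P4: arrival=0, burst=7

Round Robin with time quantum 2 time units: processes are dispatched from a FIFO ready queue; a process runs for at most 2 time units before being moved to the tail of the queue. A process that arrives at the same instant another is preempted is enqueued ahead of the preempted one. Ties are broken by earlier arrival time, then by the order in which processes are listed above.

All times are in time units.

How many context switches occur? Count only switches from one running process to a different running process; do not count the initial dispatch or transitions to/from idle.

Gantt: | P0 0-2 | P1 2-4 | P2 4-6 | P3 6-8 | P4 8-10 | P0 10-12 | P1 12-14 | P2 14-16 | P3 16-18 | P4 18-20 | P1 20-22 | P2 22-24 | P3 24-26 | P4 26-28 | P1 28-30 | P2 30-31 | P3 31-32 | P4 32-33 |
Completion: P0=12  P1=30  P2=31  P3=32  P4=33

17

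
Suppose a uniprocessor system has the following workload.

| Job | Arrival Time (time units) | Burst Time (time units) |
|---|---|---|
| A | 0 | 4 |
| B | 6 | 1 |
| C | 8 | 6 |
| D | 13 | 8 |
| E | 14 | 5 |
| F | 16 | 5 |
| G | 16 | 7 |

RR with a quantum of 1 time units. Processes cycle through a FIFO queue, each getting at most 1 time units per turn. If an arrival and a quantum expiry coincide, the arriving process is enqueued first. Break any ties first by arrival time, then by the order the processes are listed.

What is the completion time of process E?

32

Timeline: | A 0-4 | idle 4-6 | B 6-7 | idle 7-8 | C 8-13 | D 13-14 | C 14-15 | E 15-16 | D 16-17 | F 17-18 | G 18-19 | E 19-20 | D 20-21 | F 21-22 | G 22-23 | E 23-24 | D 24-25 | F 25-26 | G 26-27 | E 27-28 | D 28-29 | F 29-30 | G 30-31 | E 31-32 | D 32-33 | F 33-34 | G 34-35 | D 35-36 | G 36-37 | D 37-38 | G 38-39 |
Completion: A=4  B=7  C=15  D=38  E=32  F=34  G=39
Turnaround (C−A): A=4  B=1  C=7  D=25  E=18  F=18  G=23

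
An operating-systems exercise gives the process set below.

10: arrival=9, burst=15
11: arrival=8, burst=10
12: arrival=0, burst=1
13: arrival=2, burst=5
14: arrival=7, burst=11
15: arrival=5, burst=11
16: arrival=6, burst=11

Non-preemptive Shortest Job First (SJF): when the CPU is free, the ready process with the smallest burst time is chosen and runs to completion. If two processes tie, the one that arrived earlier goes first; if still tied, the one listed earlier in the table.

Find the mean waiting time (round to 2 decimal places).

15.29

Timeline: | 12 0-1 | idle 1-2 | 13 2-7 | 15 7-18 | 11 18-28 | 16 28-39 | 14 39-50 | 10 50-65 |
Completion: 10=65  11=28  12=1  13=7  14=50  15=18  16=39
Turnaround (C−A): 10=56  11=20  12=1  13=5  14=43  15=13  16=33
Waiting times: 10=41, 11=10, 12=0, 13=0, 14=32, 15=2, 16=22
Average waiting = (41+10+0+0+32+2+22) / 7 = 107/7 = 15.29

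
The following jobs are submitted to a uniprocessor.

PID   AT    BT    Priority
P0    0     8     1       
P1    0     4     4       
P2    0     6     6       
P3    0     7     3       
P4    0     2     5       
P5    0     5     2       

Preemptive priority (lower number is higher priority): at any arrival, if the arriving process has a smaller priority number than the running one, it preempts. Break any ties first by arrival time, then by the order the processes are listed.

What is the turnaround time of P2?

32

Gantt: | P0 0-8 | P5 8-13 | P3 13-20 | P1 20-24 | P4 24-26 | P2 26-32 |
Completion: P0=8  P1=24  P2=32  P3=20  P4=26  P5=13
Turnaround(P2) = completion − arrival = 32 − 0 = 32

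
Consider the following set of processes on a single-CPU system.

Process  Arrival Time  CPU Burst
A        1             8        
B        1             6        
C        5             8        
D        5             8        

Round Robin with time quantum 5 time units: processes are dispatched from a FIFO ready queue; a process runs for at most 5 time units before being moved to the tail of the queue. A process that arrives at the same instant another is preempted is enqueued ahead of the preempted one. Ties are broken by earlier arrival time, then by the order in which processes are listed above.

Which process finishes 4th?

Timeline: | idle 0-1 | A 1-6 | B 6-11 | C 11-16 | D 16-21 | A 21-24 | B 24-25 | C 25-28 | D 28-31 |
Completion: A=24  B=25  C=28  D=31
Finish order: A → B → C → D

D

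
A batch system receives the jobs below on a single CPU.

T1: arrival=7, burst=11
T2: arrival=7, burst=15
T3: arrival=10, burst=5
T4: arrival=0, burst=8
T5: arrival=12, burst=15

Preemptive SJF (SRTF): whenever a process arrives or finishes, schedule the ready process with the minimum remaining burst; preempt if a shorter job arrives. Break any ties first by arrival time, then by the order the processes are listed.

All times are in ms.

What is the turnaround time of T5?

Schedule: | T4 0-8 | T1 8-10 | T3 10-15 | T1 15-24 | T2 24-39 | T5 39-54 |
Completion: T1=24  T2=39  T3=15  T4=8  T5=54
Turnaround(T5) = completion − arrival = 54 − 12 = 42

42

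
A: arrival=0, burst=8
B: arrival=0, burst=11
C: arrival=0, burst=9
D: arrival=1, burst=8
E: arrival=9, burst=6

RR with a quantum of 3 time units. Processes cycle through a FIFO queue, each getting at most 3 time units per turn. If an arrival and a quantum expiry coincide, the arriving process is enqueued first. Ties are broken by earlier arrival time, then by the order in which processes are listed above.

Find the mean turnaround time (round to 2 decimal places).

Schedule: | A 0-3 | B 3-6 | C 6-9 | D 9-12 | A 12-15 | B 15-18 | E 18-21 | C 21-24 | D 24-27 | A 27-29 | B 29-32 | E 32-35 | C 35-38 | D 38-40 | B 40-42 |
Completion: A=29  B=42  C=38  D=40  E=35
Turnaround times: A=29, B=42, C=38, D=39, E=26
Average turnaround = (29+42+38+39+26) / 5 = 174/5 = 34.80

34.80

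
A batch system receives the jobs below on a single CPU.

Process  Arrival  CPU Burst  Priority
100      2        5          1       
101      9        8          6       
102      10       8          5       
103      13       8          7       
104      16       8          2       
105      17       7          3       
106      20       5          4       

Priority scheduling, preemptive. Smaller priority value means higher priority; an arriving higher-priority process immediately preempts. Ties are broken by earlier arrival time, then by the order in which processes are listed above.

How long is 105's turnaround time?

14

Gantt: | idle 0-2 | 100 2-7 | idle 7-9 | 101 9-10 | 102 10-16 | 104 16-24 | 105 24-31 | 106 31-36 | 102 36-38 | 101 38-45 | 103 45-53 |
Completion: 100=7  101=45  102=38  103=53  104=24  105=31  106=36
Turnaround(105) = completion − arrival = 31 − 17 = 14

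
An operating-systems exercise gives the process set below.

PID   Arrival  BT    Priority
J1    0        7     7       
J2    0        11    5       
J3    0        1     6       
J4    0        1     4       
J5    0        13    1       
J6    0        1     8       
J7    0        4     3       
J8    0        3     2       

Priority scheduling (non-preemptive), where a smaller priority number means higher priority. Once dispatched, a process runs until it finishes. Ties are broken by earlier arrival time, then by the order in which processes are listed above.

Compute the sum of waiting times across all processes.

Schedule: | J5 0-13 | J8 13-16 | J7 16-20 | J4 20-21 | J2 21-32 | J3 32-33 | J1 33-40 | J6 40-41 |
Completion: J1=40  J2=32  J3=33  J4=21  J5=13  J6=41  J7=20  J8=16
Turnaround (C−A): J1=40  J2=32  J3=33  J4=21  J5=13  J6=41  J7=20  J8=16
Waiting = turnaround − burst: J1=33, J2=21, J3=32, J4=20, J5=0, J6=40, J7=16, J8=13
Total waiting = 33 + 21 + 32 + 20 + 0 + 40 + 16 + 13 = 175

175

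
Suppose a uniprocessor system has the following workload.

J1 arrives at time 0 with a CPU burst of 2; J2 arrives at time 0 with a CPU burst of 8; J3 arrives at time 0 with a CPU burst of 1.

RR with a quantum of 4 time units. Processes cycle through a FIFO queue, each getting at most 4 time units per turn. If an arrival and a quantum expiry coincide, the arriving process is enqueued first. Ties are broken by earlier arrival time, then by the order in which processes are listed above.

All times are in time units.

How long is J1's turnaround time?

Gantt: | J1 0-2 | J2 2-6 | J3 6-7 | J2 7-11 |
Completion: J1=2  J2=11  J3=7
Turnaround(J1) = completion − arrival = 2 − 0 = 2

2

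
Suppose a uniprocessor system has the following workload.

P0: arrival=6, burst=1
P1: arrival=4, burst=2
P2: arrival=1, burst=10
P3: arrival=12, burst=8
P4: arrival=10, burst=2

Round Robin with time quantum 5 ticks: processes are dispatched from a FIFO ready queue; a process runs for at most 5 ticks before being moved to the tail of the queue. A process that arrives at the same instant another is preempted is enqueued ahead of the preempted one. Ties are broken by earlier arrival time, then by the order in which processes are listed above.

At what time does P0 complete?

Gantt: | idle 0-1 | P2 1-6 | P1 6-8 | P0 8-9 | P2 9-14 | P4 14-16 | P3 16-24 |
Completion: P0=9  P1=8  P2=14  P3=24  P4=16

9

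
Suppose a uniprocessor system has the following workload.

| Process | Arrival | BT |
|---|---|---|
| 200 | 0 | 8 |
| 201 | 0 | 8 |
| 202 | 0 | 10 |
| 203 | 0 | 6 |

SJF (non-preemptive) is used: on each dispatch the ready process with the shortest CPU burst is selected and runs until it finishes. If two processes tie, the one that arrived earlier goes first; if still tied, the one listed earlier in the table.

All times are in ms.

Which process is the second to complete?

Gantt: | 203 0-6 | 200 6-14 | 201 14-22 | 202 22-32 |
Completion: 200=14  201=22  202=32  203=6
Finish order: 203 → 200 → 201 → 202

200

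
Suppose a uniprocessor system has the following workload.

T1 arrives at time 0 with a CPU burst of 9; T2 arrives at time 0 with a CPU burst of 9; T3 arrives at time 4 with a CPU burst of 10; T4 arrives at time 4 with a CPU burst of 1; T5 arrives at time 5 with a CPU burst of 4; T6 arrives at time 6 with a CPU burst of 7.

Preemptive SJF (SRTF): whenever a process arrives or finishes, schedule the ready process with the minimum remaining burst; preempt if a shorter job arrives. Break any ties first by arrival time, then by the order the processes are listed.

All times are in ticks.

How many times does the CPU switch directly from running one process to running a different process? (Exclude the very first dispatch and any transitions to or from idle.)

6

Schedule: | T1 0-4 | T4 4-5 | T5 5-9 | T1 9-14 | T6 14-21 | T2 21-30 | T3 30-40 |
Completion: T1=14  T2=30  T3=40  T4=5  T5=9  T6=21
Turnaround (C−A): T1=14  T2=30  T3=36  T4=1  T5=4  T6=15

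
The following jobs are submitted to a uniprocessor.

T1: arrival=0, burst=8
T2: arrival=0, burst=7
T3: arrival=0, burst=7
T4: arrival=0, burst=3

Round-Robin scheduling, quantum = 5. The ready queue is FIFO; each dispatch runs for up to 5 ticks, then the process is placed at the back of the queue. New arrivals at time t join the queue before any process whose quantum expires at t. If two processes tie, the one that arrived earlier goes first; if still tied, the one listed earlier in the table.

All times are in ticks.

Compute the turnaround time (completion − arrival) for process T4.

18

Schedule: | T1 0-5 | T2 5-10 | T3 10-15 | T4 15-18 | T1 18-21 | T2 21-23 | T3 23-25 |
Completion: T1=21  T2=23  T3=25  T4=18
Turnaround (C−A): T1=21  T2=23  T3=25  T4=18
Turnaround(T4) = completion − arrival = 18 − 0 = 18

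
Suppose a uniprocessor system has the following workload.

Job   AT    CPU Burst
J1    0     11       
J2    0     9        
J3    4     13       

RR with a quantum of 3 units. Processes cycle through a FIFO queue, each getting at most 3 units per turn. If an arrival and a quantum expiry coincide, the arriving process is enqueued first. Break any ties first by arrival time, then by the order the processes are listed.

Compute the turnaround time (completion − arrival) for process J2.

Gantt: | J1 0-3 | J2 3-6 | J1 6-9 | J3 9-12 | J2 12-15 | J1 15-18 | J3 18-21 | J2 21-24 | J1 24-26 | J3 26-33 |
Completion: J1=26  J2=24  J3=33
Turnaround (C−A): J1=26  J2=24  J3=29
Turnaround(J2) = completion − arrival = 24 − 0 = 24

24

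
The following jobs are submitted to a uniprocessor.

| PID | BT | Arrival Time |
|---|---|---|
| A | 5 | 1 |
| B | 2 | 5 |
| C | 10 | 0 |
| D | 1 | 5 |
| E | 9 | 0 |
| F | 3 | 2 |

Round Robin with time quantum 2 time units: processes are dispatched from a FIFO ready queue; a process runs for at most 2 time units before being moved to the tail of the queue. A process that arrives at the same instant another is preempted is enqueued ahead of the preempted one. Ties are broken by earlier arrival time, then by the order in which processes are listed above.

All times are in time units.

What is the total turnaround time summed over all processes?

116

Timeline: | C 0-2 | E 2-4 | A 4-6 | F 6-8 | C 8-10 | E 10-12 | B 12-14 | D 14-15 | A 15-17 | F 17-18 | C 18-20 | E 20-22 | A 22-23 | C 23-25 | E 25-27 | C 27-29 | E 29-30 |
Completion: A=23  B=14  C=29  D=15  E=30  F=18
Turnaround = completion − arrival: A=22, B=9, C=29, D=10, E=30, F=16
Total turnaround = 22 + 9 + 29 + 10 + 30 + 16 = 116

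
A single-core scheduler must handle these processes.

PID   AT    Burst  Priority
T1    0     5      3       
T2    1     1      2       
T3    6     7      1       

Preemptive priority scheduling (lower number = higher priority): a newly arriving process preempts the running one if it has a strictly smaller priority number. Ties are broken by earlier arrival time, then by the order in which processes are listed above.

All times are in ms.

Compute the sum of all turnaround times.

Gantt: | T1 0-1 | T2 1-2 | T1 2-6 | T3 6-13 |
Completion: T1=6  T2=2  T3=13
Turnaround (C−A): T1=6  T2=1  T3=7
Turnaround = completion − arrival: T1=6, T2=1, T3=7
Total turnaround = 6 + 1 + 7 = 14

14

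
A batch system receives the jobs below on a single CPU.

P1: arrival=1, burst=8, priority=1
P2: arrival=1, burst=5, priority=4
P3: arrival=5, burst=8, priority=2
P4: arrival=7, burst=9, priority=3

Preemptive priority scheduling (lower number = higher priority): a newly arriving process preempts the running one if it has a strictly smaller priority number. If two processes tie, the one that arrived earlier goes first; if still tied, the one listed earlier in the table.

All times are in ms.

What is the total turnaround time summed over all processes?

69

Timeline: | idle 0-1 | P1 1-9 | P3 9-17 | P4 17-26 | P2 26-31 |
Completion: P1=9  P2=31  P3=17  P4=26
Turnaround (C−A): P1=8  P2=30  P3=12  P4=19
Turnaround = completion − arrival: P1=8, P2=30, P3=12, P4=19
Total turnaround = 8 + 30 + 12 + 19 = 69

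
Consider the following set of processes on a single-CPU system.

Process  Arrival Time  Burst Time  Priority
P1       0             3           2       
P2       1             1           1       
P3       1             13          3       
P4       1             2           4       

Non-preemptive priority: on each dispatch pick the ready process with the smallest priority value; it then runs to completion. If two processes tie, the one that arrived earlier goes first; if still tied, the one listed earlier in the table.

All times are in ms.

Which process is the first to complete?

Timeline: | P1 0-3 | P2 3-4 | P3 4-17 | P4 17-19 |
Completion: P1=3  P2=4  P3=17  P4=19
Finish order: P1 → P2 → P3 → P4

P1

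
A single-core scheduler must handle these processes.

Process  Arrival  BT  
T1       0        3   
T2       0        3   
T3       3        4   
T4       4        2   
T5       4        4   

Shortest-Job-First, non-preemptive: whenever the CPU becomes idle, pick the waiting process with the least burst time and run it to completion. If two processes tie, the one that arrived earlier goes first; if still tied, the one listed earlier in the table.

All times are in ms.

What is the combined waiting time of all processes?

Gantt: | T1 0-3 | T2 3-6 | T4 6-8 | T3 8-12 | T5 12-16 |
Completion: T1=3  T2=6  T3=12  T4=8  T5=16
Waiting = turnaround − burst: T1=0, T2=3, T3=5, T4=2, T5=8
Total waiting = 0 + 3 + 5 + 2 + 8 = 18

18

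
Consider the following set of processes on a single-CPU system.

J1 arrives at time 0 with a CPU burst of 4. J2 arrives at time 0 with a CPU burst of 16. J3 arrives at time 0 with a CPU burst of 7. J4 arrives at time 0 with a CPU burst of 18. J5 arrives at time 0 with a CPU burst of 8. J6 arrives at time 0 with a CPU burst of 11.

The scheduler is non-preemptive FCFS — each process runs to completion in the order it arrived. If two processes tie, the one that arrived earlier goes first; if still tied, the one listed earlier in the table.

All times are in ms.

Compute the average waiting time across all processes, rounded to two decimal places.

Gantt: | J1 0-4 | J2 4-20 | J3 20-27 | J4 27-45 | J5 45-53 | J6 53-64 |
Completion: J1=4  J2=20  J3=27  J4=45  J5=53  J6=64
Turnaround (C−A): J1=4  J2=20  J3=27  J4=45  J5=53  J6=64
Waiting times: J1=0, J2=4, J3=20, J4=27, J5=45, J6=53
Average waiting = (0+4+20+27+45+53) / 6 = 149/6 = 24.83

24.83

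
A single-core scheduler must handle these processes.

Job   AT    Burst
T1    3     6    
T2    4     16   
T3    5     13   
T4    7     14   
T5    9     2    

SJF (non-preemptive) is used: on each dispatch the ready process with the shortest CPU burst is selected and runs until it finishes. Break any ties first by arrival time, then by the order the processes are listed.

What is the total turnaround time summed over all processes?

108

Timeline: | idle 0-3 | T1 3-9 | T5 9-11 | T3 11-24 | T4 24-38 | T2 38-54 |
Completion: T1=9  T2=54  T3=24  T4=38  T5=11
Turnaround = completion − arrival: T1=6, T2=50, T3=19, T4=31, T5=2
Total turnaround = 6 + 50 + 19 + 31 + 2 = 108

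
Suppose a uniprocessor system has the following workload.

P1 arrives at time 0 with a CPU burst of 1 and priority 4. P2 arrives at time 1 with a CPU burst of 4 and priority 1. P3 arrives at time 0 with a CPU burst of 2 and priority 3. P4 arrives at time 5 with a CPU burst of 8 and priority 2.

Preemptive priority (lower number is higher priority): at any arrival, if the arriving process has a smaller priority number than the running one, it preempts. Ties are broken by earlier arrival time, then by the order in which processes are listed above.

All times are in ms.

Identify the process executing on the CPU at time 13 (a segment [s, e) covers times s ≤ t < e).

Gantt: | P3 0-1 | P2 1-5 | P4 5-13 | P3 13-14 | P1 14-15 |
Completion: P1=15  P2=5  P3=14  P4=13
Turnaround (C−A): P1=15  P2=4  P3=14  P4=8

P3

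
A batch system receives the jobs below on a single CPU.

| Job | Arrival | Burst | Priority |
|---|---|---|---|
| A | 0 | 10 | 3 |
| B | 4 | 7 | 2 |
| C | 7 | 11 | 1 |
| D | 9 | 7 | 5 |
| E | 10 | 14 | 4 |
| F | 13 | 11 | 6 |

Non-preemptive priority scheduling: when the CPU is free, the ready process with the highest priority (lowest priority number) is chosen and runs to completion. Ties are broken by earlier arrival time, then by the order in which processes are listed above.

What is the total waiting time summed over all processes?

107

Timeline: | A 0-10 | C 10-21 | B 21-28 | E 28-42 | D 42-49 | F 49-60 |
Completion: A=10  B=28  C=21  D=49  E=42  F=60
Turnaround (C−A): A=10  B=24  C=14  D=40  E=32  F=47
Waiting = turnaround − burst: A=0, B=17, C=3, D=33, E=18, F=36
Total waiting = 0 + 17 + 3 + 33 + 18 + 36 = 107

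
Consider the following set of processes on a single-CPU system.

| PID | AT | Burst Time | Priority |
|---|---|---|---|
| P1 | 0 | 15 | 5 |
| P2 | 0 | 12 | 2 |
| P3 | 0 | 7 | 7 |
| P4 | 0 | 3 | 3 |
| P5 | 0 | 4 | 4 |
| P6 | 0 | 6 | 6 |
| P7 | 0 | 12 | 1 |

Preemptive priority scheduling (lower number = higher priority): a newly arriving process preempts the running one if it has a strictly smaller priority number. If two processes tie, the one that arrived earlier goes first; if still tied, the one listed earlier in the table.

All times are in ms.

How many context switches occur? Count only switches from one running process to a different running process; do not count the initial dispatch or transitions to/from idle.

Schedule: | P7 0-12 | P2 12-24 | P4 24-27 | P5 27-31 | P1 31-46 | P6 46-52 | P3 52-59 |
Completion: P1=46  P2=24  P3=59  P4=27  P5=31  P6=52  P7=12
Turnaround (C−A): P1=46  P2=24  P3=59  P4=27  P5=31  P6=52  P7=12

6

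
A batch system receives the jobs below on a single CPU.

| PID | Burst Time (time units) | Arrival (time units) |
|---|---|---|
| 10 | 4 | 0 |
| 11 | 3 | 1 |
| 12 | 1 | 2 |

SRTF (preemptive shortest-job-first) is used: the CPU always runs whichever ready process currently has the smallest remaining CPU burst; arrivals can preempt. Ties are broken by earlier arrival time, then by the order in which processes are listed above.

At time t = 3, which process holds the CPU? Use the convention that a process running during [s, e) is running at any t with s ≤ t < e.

10

Schedule: | 10 0-2 | 12 2-3 | 10 3-5 | 11 5-8 |
Completion: 10=5  11=8  12=3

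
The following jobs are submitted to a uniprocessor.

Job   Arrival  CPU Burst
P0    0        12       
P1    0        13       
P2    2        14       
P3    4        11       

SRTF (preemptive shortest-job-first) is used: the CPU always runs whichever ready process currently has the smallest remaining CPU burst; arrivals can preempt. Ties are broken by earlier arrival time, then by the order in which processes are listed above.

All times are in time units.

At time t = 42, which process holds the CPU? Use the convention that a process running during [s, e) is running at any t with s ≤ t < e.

Gantt: | P0 0-12 | P3 12-23 | P1 23-36 | P2 36-50 |
Completion: P0=12  P1=36  P2=50  P3=23

P2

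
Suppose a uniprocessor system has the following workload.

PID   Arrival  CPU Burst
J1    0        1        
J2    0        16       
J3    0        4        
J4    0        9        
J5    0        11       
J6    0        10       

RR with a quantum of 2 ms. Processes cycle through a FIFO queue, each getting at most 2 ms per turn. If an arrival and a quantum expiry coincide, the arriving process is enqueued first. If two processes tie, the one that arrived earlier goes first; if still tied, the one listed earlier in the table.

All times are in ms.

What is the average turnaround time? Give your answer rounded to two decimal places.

Gantt: | J1 0-1 | J2 1-3 | J3 3-5 | J4 5-7 | J5 7-9 | J6 9-11 | J2 11-13 | J3 13-15 | J4 15-17 | J5 17-19 | J6 19-21 | J2 21-23 | J4 23-25 | J5 25-27 | J6 27-29 | J2 29-31 | J4 31-33 | J5 33-35 | J6 35-37 | J2 37-39 | J4 39-40 | J5 40-42 | J6 42-44 | J2 44-46 | J5 46-47 | J2 47-51 |
Completion: J1=1  J2=51  J3=15  J4=40  J5=47  J6=44
Turnaround times: J1=1, J2=51, J3=15, J4=40, J5=47, J6=44
Average turnaround = (1+51+15+40+47+44) / 6 = 198/6 = 33.00

33.00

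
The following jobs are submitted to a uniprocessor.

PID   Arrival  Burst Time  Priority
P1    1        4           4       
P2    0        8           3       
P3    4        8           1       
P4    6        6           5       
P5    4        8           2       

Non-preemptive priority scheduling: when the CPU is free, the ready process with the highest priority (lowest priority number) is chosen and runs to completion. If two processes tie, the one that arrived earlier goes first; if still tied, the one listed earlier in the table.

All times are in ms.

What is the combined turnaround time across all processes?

95

Gantt: | P2 0-8 | P3 8-16 | P5 16-24 | P1 24-28 | P4 28-34 |
Completion: P1=28  P2=8  P3=16  P4=34  P5=24
Turnaround (C−A): P1=27  P2=8  P3=12  P4=28  P5=20
Turnaround = completion − arrival: P1=27, P2=8, P3=12, P4=28, P5=20
Total turnaround = 27 + 8 + 12 + 28 + 20 = 95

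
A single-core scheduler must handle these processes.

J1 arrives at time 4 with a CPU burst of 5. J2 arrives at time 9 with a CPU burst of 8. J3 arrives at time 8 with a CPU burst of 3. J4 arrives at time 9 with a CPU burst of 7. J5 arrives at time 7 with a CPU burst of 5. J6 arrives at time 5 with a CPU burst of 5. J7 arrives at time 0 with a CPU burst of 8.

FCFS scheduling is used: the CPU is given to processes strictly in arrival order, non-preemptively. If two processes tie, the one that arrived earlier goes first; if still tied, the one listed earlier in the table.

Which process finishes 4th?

J5

Timeline: | J7 0-8 | J1 8-13 | J6 13-18 | J5 18-23 | J3 23-26 | J2 26-34 | J4 34-41 |
Completion: J1=13  J2=34  J3=26  J4=41  J5=23  J6=18  J7=8
Finish order: J7 → J1 → J6 → J5 → J3 → J2 → J4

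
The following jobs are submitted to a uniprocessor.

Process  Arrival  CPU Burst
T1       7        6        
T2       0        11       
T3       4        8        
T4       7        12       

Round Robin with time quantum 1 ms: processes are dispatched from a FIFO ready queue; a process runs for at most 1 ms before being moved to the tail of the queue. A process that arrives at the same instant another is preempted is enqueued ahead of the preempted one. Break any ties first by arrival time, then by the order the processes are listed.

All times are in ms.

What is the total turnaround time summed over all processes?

Schedule: | T2 0-4 | T3 4-5 | T2 5-6 | T3 6-7 | T2 7-8 | T1 8-9 | T4 9-10 | T3 10-11 | T2 11-12 | T1 12-13 | T4 13-14 | T3 14-15 | T2 15-16 | T1 16-17 | T4 17-18 | T3 18-19 | T2 19-20 | T1 20-21 | T4 21-22 | T3 22-23 | T2 23-24 | T1 24-25 | T4 25-26 | T3 26-27 | T2 27-28 | T1 28-29 | T4 29-30 | T3 30-31 | T4 31-37 |
Completion: T1=29  T2=28  T3=31  T4=37
Turnaround (C−A): T1=22  T2=28  T3=27  T4=30
Turnaround = completion − arrival: T1=22, T2=28, T3=27, T4=30
Total turnaround = 22 + 28 + 27 + 30 = 107

107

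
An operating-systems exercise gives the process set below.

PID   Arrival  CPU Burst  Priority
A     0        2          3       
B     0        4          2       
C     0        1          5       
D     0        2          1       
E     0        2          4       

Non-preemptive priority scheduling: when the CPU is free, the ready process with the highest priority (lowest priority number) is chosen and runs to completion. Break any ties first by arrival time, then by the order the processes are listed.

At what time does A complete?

8

Schedule: | D 0-2 | B 2-6 | A 6-8 | E 8-10 | C 10-11 |
Completion: A=8  B=6  C=11  D=2  E=10
Turnaround (C−A): A=8  B=6  C=11  D=2  E=10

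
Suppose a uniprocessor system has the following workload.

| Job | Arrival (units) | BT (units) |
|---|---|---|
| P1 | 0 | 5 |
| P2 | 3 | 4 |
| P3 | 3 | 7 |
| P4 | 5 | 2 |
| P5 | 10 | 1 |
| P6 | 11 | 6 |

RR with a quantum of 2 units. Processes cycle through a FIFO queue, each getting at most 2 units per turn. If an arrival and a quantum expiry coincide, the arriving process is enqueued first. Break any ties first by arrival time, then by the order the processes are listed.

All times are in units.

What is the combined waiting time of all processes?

40

Schedule: | P1 0-4 | P2 4-6 | P3 6-8 | P1 8-9 | P4 9-11 | P2 11-13 | P3 13-15 | P5 15-16 | P6 16-18 | P3 18-20 | P6 20-22 | P3 22-23 | P6 23-25 |
Completion: P1=9  P2=13  P3=23  P4=11  P5=16  P6=25
Waiting = turnaround − burst: P1=4, P2=6, P3=13, P4=4, P5=5, P6=8
Total waiting = 4 + 6 + 13 + 4 + 5 + 8 = 40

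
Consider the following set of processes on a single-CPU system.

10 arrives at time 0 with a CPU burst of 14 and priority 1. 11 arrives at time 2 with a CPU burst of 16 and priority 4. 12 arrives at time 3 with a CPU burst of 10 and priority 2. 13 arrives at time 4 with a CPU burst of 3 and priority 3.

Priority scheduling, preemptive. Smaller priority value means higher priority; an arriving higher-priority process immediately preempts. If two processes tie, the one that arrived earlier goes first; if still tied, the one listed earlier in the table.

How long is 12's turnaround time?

Gantt: | 10 0-14 | 12 14-24 | 13 24-27 | 11 27-43 |
Completion: 10=14  11=43  12=24  13=27
Turnaround(12) = completion − arrival = 24 − 3 = 21

21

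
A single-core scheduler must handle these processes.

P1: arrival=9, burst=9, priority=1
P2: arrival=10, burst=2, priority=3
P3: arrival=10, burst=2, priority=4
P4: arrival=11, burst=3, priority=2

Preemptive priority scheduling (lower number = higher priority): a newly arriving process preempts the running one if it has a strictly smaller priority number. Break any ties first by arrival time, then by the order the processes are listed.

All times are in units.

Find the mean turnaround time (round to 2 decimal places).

Schedule: | idle 0-9 | P1 9-18 | P4 18-21 | P2 21-23 | P3 23-25 |
Completion: P1=18  P2=23  P3=25  P4=21
Turnaround (C−A): P1=9  P2=13  P3=15  P4=10
Turnaround times: P1=9, P2=13, P3=15, P4=10
Average turnaround = (9+13+15+10) / 4 = 47/4 = 11.75

11.75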